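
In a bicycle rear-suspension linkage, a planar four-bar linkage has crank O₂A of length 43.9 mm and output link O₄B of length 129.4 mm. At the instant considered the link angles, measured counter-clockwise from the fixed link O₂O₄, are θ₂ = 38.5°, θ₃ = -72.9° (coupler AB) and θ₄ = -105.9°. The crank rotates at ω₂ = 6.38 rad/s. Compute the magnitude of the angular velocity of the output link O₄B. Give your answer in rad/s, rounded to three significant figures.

3.70

ω₂ = 6.38 rad/s
Differentiating the loop-closure r₂e^{iθ₂}+r₃e^{iθ₃}=r₁+r₄e^{iθ₄} gives r₂ω₂e^{iθ₂}+r₃ω₃e^{iθ₃}=r₄ω₄e^{iθ₄}.
Eliminating the other unknown: ω₄ = r₂ω₂ sin(θ₂−θ₃) / [r₄ sin(θ₄−θ₃)].
Numerator sine = +0.93106; denominator sine = -0.54464.
Result = 0.0439·6.38·(+0.93106) / (0.1294·(-0.54464)) = -3.7001 rad/s; magnitude 3.7001 rad/s.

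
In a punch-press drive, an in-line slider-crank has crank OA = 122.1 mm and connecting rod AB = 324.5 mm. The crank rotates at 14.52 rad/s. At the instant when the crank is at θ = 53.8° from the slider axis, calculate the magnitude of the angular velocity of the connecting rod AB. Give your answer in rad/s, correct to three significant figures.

3.39

ω = 14.52 rad/s
The rod makes angle φ with the slider axis where L sinφ = r sinθ; differentiating, L cosφ·φ̇ = r ω cosθ.
L cosφ = √(L² − r² sin²θ) = 0.30918 m.
|ω_rod| = r ω |cosθ| / √(L² − r² sin²θ) = 0.1221·14.52·0.59061/0.30918 = 3.3866 rad/s.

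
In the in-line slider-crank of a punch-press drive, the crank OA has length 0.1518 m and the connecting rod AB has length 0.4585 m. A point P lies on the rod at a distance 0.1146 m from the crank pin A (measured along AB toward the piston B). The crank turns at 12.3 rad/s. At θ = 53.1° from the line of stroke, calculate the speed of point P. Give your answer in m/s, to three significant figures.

ω = 12.3 rad/s.  Crank-pin speed |V_A| = rω = 1.8671 m/s, perpendicular to OA.
Rod angle: sinφ = −(r/L) sinθ ⇒ φ = -15.353°; ω_rod = −rω cosθ/√(L²−r²sin²θ) = -2.5356 rad/s.
V_P = V_A + ω_rod × AP, with AP = 0.1146 m along the rod.
Components: V_Px = −rω sinθ − a·ω_rod·sinφ = -1.5701 m/s;  V_Py = rω cosθ + a·ω_rod·cosφ = +0.84086 m/s.
|V_P| = √(V_Px² + V_Py²) = 1.781 m/s.

1.78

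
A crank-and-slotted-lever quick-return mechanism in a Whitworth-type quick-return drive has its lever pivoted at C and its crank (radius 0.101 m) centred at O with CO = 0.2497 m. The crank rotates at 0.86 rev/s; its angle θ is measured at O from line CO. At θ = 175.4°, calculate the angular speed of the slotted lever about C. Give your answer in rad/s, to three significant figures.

3.62

ω = 5.404 rad/s (from 0.86 rev/s).
Crank pin A relative to C: A = (d + r cosθ, r sinθ); lever angle φ = atan2(r sinθ, d + r cosθ).
Differentiating tanφ: φ̇ = rω(d cosθ + r)/(d² + r² + 2dr cosθ).
d² + r² + 2dr cosθ = |CA|² = 0.0222742 m²;  d cosθ + r = -0.1479 m.
|ω_lever| = |0.101·5.404·-0.1479| / 0.0222742 = 3.6237 rad/s.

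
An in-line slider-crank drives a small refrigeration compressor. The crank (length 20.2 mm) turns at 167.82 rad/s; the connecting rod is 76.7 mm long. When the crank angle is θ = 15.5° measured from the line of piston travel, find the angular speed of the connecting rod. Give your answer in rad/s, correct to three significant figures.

42.7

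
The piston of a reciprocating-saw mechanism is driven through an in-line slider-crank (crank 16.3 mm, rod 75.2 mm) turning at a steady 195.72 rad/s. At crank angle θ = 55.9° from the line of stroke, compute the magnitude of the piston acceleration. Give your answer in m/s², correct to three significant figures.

300

ω = 195.7 rad/s
x(θ) = r cosθ + √(L² − r² sin²θ); with ω constant, a = ω²·d²x/dθ².
d²x/dθ² = −r cosθ − r²(cos2θ)/√u − r⁴ sin²2θ/(4u^{3/2}),  u = L² − r² sin²θ = 0.00547286 m².
Substituting r = 0.0163 m, L = 0.0752 m, θ = 55.9°: d²x/dθ² = -0.0078422 m.
a = ω²·d²x/dθ² = (195.7)²·(-0.0078422) = -300.41 m/s²;  |a| = 300.41 m/s².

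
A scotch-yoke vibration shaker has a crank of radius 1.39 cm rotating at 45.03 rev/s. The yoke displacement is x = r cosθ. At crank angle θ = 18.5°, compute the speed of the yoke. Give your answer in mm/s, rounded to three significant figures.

1250

ω = 282.9 rad/s (from 45.03 rev/s).
x = r cosθ ⇒ ẋ = −rω sinθ.
|v| = rω|sinθ| = 0.0139·282.9·|sin 18.5°| = 1.2479 m/s = 1247.9 mm/s.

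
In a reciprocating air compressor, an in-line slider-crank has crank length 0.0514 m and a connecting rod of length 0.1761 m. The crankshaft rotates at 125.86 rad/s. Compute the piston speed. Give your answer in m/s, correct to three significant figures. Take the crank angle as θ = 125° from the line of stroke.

ω = 125.9 rad/s
For an in-line slider-crank, x = r cosθ + √(L² − r² sin²θ), so v = −rω sinθ·[1 + r cosθ/√(L² − r² sin²θ)].
With r = 0.0514 m, L = 0.1761 m, θ = 125°: √(L² − r² sin²θ) = 0.17099 m.
v = −0.0514·125.9·0.81915·[1 + 0.0514·-0.57358/0.17099] = -4.3856 m/s.
|v| = 4.3856 m/s.

4.39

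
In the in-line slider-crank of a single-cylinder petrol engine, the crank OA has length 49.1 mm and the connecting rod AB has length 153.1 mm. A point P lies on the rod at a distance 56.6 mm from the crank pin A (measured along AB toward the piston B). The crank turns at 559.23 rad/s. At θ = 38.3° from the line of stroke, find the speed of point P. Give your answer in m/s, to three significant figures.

23.1

ω = 559.2 rad/s.  Crank-pin speed |V_A| = rω = 27.458 m/s, perpendicular to OA.
Rod angle: sinφ = −(r/L) sinθ ⇒ φ = -11.465°; ω_rod = −rω cosθ/√(L²−r²sin²θ) = -143.61 rad/s.
V_P = V_A + ω_rod × AP, with AP = 0.0566 m along the rod.
Components: V_Px = −rω sinθ − a·ω_rod·sinφ = -18.634 m/s;  V_Py = rω cosθ + a·ω_rod·cosφ = +13.582 m/s.
|V_P| = √(V_Px² + V_Py²) = 23.058 m/s.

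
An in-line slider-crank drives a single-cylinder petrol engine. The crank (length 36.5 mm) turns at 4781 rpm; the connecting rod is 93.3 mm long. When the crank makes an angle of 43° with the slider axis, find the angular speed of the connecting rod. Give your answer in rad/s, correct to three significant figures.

149

ω = 500.7 rad/s (converted from 4781 rpm).
The rod makes angle φ with the slider axis where L sinφ = r sinθ; differentiating, L cosφ·φ̇ = r ω cosθ.
L cosφ = √(L² − r² sin²θ) = 0.089918 m.
|ω_rod| = r ω |cosθ| / √(L² − r² sin²θ) = 0.0365·500.7·0.73135/0.089918 = 148.64 rad/s.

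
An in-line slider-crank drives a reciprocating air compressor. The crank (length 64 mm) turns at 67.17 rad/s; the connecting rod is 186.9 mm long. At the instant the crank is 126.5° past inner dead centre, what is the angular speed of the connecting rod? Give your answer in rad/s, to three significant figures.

14.2

ω = 67.17 rad/s
The rod makes angle φ with the slider axis where L sinφ = r sinθ; differentiating, L cosφ·φ̇ = r ω cosθ.
L cosφ = √(L² − r² sin²θ) = 0.17968 m.
|ω_rod| = r ω |cosθ| / √(L² − r² sin²θ) = 0.064·67.17·0.59482/0.17968 = 14.231 rad/s.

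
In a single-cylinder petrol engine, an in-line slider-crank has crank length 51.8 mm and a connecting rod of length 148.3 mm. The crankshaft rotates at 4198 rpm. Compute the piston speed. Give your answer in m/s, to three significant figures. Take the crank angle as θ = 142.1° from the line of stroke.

10.0

ω = 2π·4198/60 = 439.6 rad/s
For an in-line slider-crank, x = r cosθ + √(L² − r² sin²θ), so v = −rω sinθ·[1 + r cosθ/√(L² − r² sin²θ)].
With r = 0.0518 m, L = 0.1483 m, θ = 142.1°: √(L² − r² sin²θ) = 0.14485 m.
v = −0.0518·439.6·0.61429·[1 + 0.0518·-0.78908/0.14485] = -10.041 m/s.
|v| = 10.041 m/s.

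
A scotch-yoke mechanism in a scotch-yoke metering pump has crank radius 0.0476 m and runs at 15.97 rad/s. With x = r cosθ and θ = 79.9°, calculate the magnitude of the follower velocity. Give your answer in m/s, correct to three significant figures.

ω = 15.97 rad/s
x = r cosθ ⇒ ẋ = −rω sinθ.
|v| = rω|sinθ| = 0.0476·15.97·|sin 79.9°| = 0.74839 m/s.

0.748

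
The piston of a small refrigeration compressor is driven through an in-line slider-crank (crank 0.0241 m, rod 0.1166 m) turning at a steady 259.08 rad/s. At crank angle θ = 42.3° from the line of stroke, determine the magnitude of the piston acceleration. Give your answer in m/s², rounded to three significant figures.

1230

ω = 259.1 rad/s
x(θ) = r cosθ + √(L² − r² sin²θ); with ω constant, a = ω²·d²x/dθ².
d²x/dθ² = −r cosθ − r²(cos2θ)/√u − r⁴ sin²2θ/(4u^{3/2}),  u = L² − r² sin²θ = 0.0133325 m².
Substituting r = 0.0241 m, L = 0.1166 m, θ = 42.3°: d²x/dθ² = -0.018353 m.
a = ω²·d²x/dθ² = (259.1)²·(-0.018353) = -1231.9 m/s²;  |a| = 1231.9 m/s².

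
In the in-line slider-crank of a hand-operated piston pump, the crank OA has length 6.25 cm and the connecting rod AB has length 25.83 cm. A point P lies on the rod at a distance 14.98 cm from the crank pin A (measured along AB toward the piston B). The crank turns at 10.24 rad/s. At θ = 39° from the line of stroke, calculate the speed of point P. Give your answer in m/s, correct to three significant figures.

ω = 10.24 rad/s.  Crank-pin speed |V_A| = rω = 0.64 m/s, perpendicular to OA.
Rod angle: sinφ = −(r/L) sinθ ⇒ φ = -8.759°; ω_rod = −rω cosθ/√(L²−r²sin²θ) = -1.9483 rad/s.
V_P = V_A + ω_rod × AP, with AP = 0.1498 m along the rod.
Components: V_Px = −rω sinθ − a·ω_rod·sinφ = -0.44721 m/s;  V_Py = rω cosθ + a·ω_rod·cosφ = +0.20892 m/s.
|V_P| = √(V_Px² + V_Py²) = 0.4936 m/s.

0.494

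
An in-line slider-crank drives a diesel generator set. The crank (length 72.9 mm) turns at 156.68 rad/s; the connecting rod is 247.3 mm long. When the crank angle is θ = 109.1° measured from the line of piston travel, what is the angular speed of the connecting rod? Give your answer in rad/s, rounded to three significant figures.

ω = 156.7 rad/s
The rod makes angle φ with the slider axis where L sinφ = r sinθ; differentiating, L cosφ·φ̇ = r ω cosθ.
L cosφ = √(L² − r² sin²θ) = 0.23751 m.
|ω_rod| = r ω |cosθ| / √(L² − r² sin²θ) = 0.0729·156.7·0.32722/0.23751 = 15.736 rad/s.

15.7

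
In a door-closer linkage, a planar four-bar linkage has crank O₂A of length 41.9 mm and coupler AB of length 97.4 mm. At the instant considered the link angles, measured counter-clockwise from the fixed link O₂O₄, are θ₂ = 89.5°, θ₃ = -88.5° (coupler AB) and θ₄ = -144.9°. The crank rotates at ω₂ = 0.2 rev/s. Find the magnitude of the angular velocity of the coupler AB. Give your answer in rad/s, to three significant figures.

0.528

ω₂ = 1.257 rad/s (from 0.2 rev/s).
Differentiating the loop-closure r₂e^{iθ₂}+r₃e^{iθ₃}=r₁+r₄e^{iθ₄} gives r₂ω₂e^{iθ₂}+r₃ω₃e^{iθ₃}=r₄ω₄e^{iθ₄}.
Eliminating the other unknown: ω₃ = r₂ω₂ sin(θ₄−θ₂) / [r₃ sin(θ₃−θ₄)].
Numerator sine = +0.81310; denominator sine = +0.83292.
Result = 0.0419·1.257·(+0.81310) / (0.0974·(+0.83292)) = +0.52772 rad/s; magnitude 0.52772 rad/s.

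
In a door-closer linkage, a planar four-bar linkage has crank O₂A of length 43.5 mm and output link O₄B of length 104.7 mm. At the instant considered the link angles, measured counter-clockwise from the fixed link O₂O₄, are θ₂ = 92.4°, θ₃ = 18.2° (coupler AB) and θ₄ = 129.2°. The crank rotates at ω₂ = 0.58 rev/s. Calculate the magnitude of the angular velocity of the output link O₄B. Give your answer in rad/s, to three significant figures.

1.56

ω₂ = 3.644 rad/s (from 0.58 rev/s).
Differentiating the loop-closure r₂e^{iθ₂}+r₃e^{iθ₃}=r₁+r₄e^{iθ₄} gives r₂ω₂e^{iθ₂}+r₃ω₃e^{iθ₃}=r₄ω₄e^{iθ₄}.
Eliminating the other unknown: ω₄ = r₂ω₂ sin(θ₂−θ₃) / [r₄ sin(θ₄−θ₃)].
Numerator sine = +0.96222; denominator sine = +0.93358.
Result = 0.0435·3.644·(+0.96222) / (0.1047·(+0.93358)) = +1.5605 rad/s; magnitude 1.5605 rad/s.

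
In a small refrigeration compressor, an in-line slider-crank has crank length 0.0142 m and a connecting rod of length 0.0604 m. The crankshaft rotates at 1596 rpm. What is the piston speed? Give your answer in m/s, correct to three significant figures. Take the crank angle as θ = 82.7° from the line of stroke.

2.43

ω = 2π·1596/60 = 167.1 rad/s
For an in-line slider-crank, x = r cosθ + √(L² − r² sin²θ), so v = −rω sinθ·[1 + r cosθ/√(L² − r² sin²θ)].
With r = 0.0142 m, L = 0.0604 m, θ = 82.7°: √(L² − r² sin²θ) = 0.058735 m.
v = −0.0142·167.1·0.99189·[1 + 0.0142·0.12706/0.058735] = -2.4264 m/s.
|v| = 2.4264 m/s.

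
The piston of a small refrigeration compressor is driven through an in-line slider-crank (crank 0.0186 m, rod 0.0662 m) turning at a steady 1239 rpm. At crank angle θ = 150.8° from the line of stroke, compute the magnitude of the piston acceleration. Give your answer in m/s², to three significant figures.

225

ω = 2π·1239/60 = 129.7 rad/s
x(θ) = r cosθ + √(L² − r² sin²θ); with ω constant, a = ω²·d²x/dθ².
d²x/dθ² = −r cosθ − r²(cos2θ)/√u − r⁴ sin²2θ/(4u^{3/2}),  u = L² − r² sin²θ = 0.0043001 m².
Substituting r = 0.0186 m, L = 0.0662 m, θ = 150.8°: d²x/dθ² = +0.013395 m.
a = ω²·d²x/dθ² = (129.7)²·(+0.013395) = +225.5 m/s²;  |a| = 225.5 m/s².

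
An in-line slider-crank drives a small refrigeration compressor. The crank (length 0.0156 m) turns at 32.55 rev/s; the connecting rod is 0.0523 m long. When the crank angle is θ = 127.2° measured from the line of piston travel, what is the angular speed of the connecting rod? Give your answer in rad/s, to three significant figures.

38.0

ω = 204.5 rad/s (converted from 32.55 rev/s).
The rod makes angle φ with the slider axis where L sinφ = r sinθ; differentiating, L cosφ·φ̇ = r ω cosθ.
L cosφ = √(L² − r² sin²θ) = 0.050802 m.
|ω_rod| = r ω |cosθ| / √(L² − r² sin²θ) = 0.0156·204.5·0.60460/0.050802 = 37.97 rad/s.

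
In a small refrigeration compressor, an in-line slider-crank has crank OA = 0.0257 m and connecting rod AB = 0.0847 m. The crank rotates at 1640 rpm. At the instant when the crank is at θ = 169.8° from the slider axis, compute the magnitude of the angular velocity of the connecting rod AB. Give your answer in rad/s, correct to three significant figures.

51.4

ω = 171.7 rad/s (converted from 1640 rpm).
The rod makes angle φ with the slider axis where L sinφ = r sinθ; differentiating, L cosφ·φ̇ = r ω cosθ.
L cosφ = √(L² − r² sin²θ) = 0.084578 m.
|ω_rod| = r ω |cosθ| / √(L² − r² sin²θ) = 0.0257·171.7·0.98420/0.084578 = 51.361 rad/s.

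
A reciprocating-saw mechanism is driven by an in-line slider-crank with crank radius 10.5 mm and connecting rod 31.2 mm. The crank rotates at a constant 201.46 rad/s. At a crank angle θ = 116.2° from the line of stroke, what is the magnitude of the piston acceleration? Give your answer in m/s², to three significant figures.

ω = 201.5 rad/s
x(θ) = r cosθ + √(L² − r² sin²θ); with ω constant, a = ω²·d²x/dθ².
d²x/dθ² = −r cosθ − r²(cos2θ)/√u − r⁴ sin²2θ/(4u^{3/2}),  u = L² − r² sin²θ = 0.000884681 m².
Substituting r = 0.0105 m, L = 0.0312 m, θ = 116.2°: d²x/dθ² = +0.0068249 m.
a = ω²·d²x/dθ² = (201.5)²·(+0.0068249) = +277 m/s²;  |a| = 277 m/s².

277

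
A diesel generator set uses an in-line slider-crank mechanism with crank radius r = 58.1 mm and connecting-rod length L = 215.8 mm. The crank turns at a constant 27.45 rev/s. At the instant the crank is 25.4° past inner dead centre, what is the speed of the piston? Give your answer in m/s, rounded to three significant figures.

5.35

ω = 2π·27.4 = 172.5 rad/s
For an in-line slider-crank, x = r cosθ + √(L² − r² sin²θ), so v = −rω sinθ·[1 + r cosθ/√(L² − r² sin²θ)].
With r = 0.0581 m, L = 0.2158 m, θ = 25.4°: √(L² − r² sin²θ) = 0.21436 m.
v = −0.0581·172.5·0.42894·[1 + 0.0581·0.90334/0.21436] = -5.3506 m/s.
|v| = 5.3506 m/s.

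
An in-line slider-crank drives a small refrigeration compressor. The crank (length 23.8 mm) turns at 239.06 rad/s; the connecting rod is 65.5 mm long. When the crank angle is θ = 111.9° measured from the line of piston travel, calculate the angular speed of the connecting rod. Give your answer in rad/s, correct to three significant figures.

34.4

ω = 239.1 rad/s
The rod makes angle φ with the slider axis where L sinφ = r sinθ; differentiating, L cosφ·φ̇ = r ω cosθ.
L cosφ = √(L² − r² sin²θ) = 0.061665 m.
|ω_rod| = r ω |cosθ| / √(L² − r² sin²θ) = 0.0238·239.1·0.37299/0.061665 = 34.414 rad/s.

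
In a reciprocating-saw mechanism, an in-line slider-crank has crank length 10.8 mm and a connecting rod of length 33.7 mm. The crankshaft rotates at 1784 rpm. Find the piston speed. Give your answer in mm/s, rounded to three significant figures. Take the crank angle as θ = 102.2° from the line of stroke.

ω = 2π·1784/60 = 186.8 rad/s
For an in-line slider-crank, x = r cosθ + √(L² − r² sin²θ), so v = −rω sinθ·[1 + r cosθ/√(L² − r² sin²θ)].
With r = 0.0108 m, L = 0.0337 m, θ = 102.2°: √(L² − r² sin²θ) = 0.032004 m.
v = −0.0108·186.8·0.97742·[1 + 0.0108·-0.21132/0.032004] = -1.8315 m/s.
|v| = 1.8315 m/s = 1831.5 mm/s.

1830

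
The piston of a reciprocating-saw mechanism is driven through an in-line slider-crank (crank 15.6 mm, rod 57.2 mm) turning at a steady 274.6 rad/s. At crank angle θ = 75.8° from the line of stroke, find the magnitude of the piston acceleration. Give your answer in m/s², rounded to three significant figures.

2.55

ω = 274.6 rad/s
x(θ) = r cosθ + √(L² − r² sin²θ); with ω constant, a = ω²·d²x/dθ².
d²x/dθ² = −r cosθ − r²(cos2θ)/√u − r⁴ sin²2θ/(4u^{3/2}),  u = L² − r² sin²θ = 0.00304312 m².
Substituting r = 0.0156 m, L = 0.0572 m, θ = 75.8°: d²x/dθ² = +3.385e-05 m.
a = ω²·d²x/dθ² = (274.6)²·(+3.385e-05) = +2.5525 m/s²;  |a| = 2.5525 m/s².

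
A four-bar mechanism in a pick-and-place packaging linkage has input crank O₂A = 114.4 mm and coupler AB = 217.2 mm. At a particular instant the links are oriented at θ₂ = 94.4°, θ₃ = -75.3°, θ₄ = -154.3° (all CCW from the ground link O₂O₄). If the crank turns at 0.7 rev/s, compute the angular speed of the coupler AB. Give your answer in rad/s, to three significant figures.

ω₂ = 4.398 rad/s (from 0.7 rev/s).
Differentiating the loop-closure r₂e^{iθ₂}+r₃e^{iθ₃}=r₁+r₄e^{iθ₄} gives r₂ω₂e^{iθ₂}+r₃ω₃e^{iθ₃}=r₄ω₄e^{iθ₄}.
Eliminating the other unknown: ω₃ = r₂ω₂ sin(θ₄−θ₂) / [r₃ sin(θ₃−θ₄)].
Numerator sine = +0.93169; denominator sine = +0.98163.
Result = 0.1144·4.398·(+0.93169) / (0.2172·(+0.98163)) = +2.1987 rad/s; magnitude 2.1987 rad/s.

2.20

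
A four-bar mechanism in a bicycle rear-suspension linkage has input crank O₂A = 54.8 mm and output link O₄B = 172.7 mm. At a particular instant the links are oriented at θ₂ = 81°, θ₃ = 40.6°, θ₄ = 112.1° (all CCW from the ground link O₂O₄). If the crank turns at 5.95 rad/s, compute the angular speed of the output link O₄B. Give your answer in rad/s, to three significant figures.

1.29

ω₂ = 5.95 rad/s
Differentiating the loop-closure r₂e^{iθ₂}+r₃e^{iθ₃}=r₁+r₄e^{iθ₄} gives r₂ω₂e^{iθ₂}+r₃ω₃e^{iθ₃}=r₄ω₄e^{iθ₄}.
Eliminating the other unknown: ω₄ = r₂ω₂ sin(θ₂−θ₃) / [r₄ sin(θ₄−θ₃)].
Numerator sine = +0.64812; denominator sine = +0.94832.
Result = 0.0548·5.95·(+0.64812) / (0.1727·(+0.94832)) = +1.2903 rad/s; magnitude 1.2903 rad/s.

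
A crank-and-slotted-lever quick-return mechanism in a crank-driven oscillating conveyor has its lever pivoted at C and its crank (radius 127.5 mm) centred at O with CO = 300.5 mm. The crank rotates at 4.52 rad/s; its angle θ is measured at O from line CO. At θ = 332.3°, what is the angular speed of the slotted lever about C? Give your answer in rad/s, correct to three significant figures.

1.30

ω = 4.52 rad/s
Crank pin A relative to C: A = (d + r cosθ, r sinθ); lever angle φ = atan2(r sinθ, d + r cosθ).
Differentiating tanφ: φ̇ = rω(d cosθ + r)/(d² + r² + 2dr cosθ).
d² + r² + 2dr cosθ = |CA|² = 0.174402 m²;  d cosθ + r = +0.39356 m.
|ω_lever| = |0.1275·4.52·+0.39356| / 0.174402 = 1.3005 rad/s.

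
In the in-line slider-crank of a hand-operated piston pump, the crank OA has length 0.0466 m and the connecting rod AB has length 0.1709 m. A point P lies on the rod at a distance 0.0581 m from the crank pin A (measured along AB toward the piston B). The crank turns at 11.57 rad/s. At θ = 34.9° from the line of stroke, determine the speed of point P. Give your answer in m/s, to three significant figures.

ω = 11.57 rad/s.  Crank-pin speed |V_A| = rω = 0.53916 m/s, perpendicular to OA.
Rod angle: sinφ = −(r/L) sinθ ⇒ φ = -8.975°; ω_rod = −rω cosθ/√(L²−r²sin²θ) = -2.6195 rad/s.
V_P = V_A + ω_rod × AP, with AP = 0.0581 m along the rod.
Components: V_Px = −rω sinθ − a·ω_rod·sinφ = -0.33222 m/s;  V_Py = rω cosθ + a·ω_rod·cosφ = +0.29186 m/s.
|V_P| = √(V_Px² + V_Py²) = 0.44222 m/s.

0.442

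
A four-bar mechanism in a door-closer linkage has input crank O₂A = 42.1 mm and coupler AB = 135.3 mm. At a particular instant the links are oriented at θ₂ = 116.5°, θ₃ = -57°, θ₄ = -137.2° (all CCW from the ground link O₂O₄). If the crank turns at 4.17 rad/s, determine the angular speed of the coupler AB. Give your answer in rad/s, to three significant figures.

1.26

ω₂ = 4.17 rad/s
Differentiating the loop-closure r₂e^{iθ₂}+r₃e^{iθ₃}=r₁+r₄e^{iθ₄} gives r₂ω₂e^{iθ₂}+r₃ω₃e^{iθ₃}=r₄ω₄e^{iθ₄}.
Eliminating the other unknown: ω₃ = r₂ω₂ sin(θ₄−θ₂) / [r₃ sin(θ₃−θ₄)].
Numerator sine = +0.95981; denominator sine = +0.98541.
Result = 0.0421·4.17·(+0.95981) / (0.1353·(+0.98541)) = +1.2638 rad/s; magnitude 1.2638 rad/s.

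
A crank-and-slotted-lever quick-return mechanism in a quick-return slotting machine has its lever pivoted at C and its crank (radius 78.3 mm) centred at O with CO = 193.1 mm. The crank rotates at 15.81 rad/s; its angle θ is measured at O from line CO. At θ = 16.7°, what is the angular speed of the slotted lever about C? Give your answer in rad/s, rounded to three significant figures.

4.50

ω = 15.81 rad/s
Crank pin A relative to C: A = (d + r cosθ, r sinθ); lever angle φ = atan2(r sinθ, d + r cosθ).
Differentiating tanφ: φ̇ = rω(d cosθ + r)/(d² + r² + 2dr cosθ).
d² + r² + 2dr cosθ = |CA|² = 0.0723825 m²;  d cosθ + r = +0.26326 m.
|ω_lever| = |0.0783·15.81·+0.26326| / 0.0723825 = 4.5023 rad/s.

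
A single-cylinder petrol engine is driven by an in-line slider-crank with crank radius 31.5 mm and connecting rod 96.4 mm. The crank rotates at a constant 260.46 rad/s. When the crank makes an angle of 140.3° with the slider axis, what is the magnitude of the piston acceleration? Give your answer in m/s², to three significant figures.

ω = 260.5 rad/s
x(θ) = r cosθ + √(L² − r² sin²θ); with ω constant, a = ω²·d²x/dθ².
d²x/dθ² = −r cosθ − r²(cos2θ)/√u − r⁴ sin²2θ/(4u^{3/2}),  u = L² − r² sin²θ = 0.0088881 m².
Substituting r = 0.0315 m, L = 0.0964 m, θ = 140.3°: d²x/dθ² = +0.022016 m.
a = ω²·d²x/dθ² = (260.5)²·(+0.022016) = +1493.6 m/s²;  |a| = 1493.6 m/s².

1490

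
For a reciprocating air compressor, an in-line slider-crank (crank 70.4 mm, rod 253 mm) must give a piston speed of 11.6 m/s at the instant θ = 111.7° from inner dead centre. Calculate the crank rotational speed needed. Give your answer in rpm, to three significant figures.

1900

For an in-line slider-crank, |v_piston| = rω|sinθ|·[1 + r cosθ/√(L² − r² sin²θ)].
With r = 0.0704 m, L = 0.253 m, θ = 111.7°: the bracketed kinematic factor |dx/dθ| = 0.058444 m.
ω = v/|dx/dθ| = 11.6/0.058444 = 198.48 rad/s.
N = 60ω/(2π) = 1895.3 rpm.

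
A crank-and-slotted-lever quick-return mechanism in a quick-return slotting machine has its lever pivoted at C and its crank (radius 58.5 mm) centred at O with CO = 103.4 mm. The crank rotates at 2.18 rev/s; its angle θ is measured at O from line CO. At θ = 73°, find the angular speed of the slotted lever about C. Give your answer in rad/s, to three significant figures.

ω = 13.7 rad/s (from 2.18 rev/s).
Crank pin A relative to C: A = (d + r cosθ, r sinθ); lever angle φ = atan2(r sinθ, d + r cosθ).
Differentiating tanφ: φ̇ = rω(d cosθ + r)/(d² + r² + 2dr cosθ).
d² + r² + 2dr cosθ = |CA|² = 0.0176509 m²;  d cosθ + r = +0.088731 m.
|ω_lever| = |0.0585·13.7·+0.088731| / 0.0176509 = 4.0281 rad/s.

4.03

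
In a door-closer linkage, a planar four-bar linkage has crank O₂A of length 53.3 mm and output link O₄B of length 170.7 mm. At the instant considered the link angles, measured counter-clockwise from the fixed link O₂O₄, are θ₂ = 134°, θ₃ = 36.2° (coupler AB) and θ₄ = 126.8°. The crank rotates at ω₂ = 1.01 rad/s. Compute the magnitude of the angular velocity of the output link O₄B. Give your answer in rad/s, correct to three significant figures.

ω₂ = 1.01 rad/s
Differentiating the loop-closure r₂e^{iθ₂}+r₃e^{iθ₃}=r₁+r₄e^{iθ₄} gives r₂ω₂e^{iθ₂}+r₃ω₃e^{iθ₃}=r₄ω₄e^{iθ₄}.
Eliminating the other unknown: ω₄ = r₂ω₂ sin(θ₂−θ₃) / [r₄ sin(θ₄−θ₃)].
Numerator sine = +0.99075; denominator sine = +0.99995.
Result = 0.0533·1.01·(+0.99075) / (0.1707·(+0.99995)) = +0.31247 rad/s; magnitude 0.31247 rad/s.

0.312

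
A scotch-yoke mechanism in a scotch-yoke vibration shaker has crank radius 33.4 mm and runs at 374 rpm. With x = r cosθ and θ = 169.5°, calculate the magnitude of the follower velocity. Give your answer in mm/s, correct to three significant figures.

ω = 39.17 rad/s (from 374 rpm).
x = r cosθ ⇒ ẋ = −rω sinθ.
|v| = rω|sinθ| = 0.0334·39.17·|sin 169.5°| = 0.23839 m/s = 238.39 mm/s.

238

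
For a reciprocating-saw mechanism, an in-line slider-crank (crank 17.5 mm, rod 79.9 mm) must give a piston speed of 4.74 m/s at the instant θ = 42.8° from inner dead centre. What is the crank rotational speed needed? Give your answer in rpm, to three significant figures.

3270

For an in-line slider-crank, |v_piston| = rω|sinθ|·[1 + r cosθ/√(L² − r² sin²θ)].
With r = 0.0175 m, L = 0.0799 m, θ = 42.8°: the bracketed kinematic factor |dx/dθ| = 0.013823 m.
ω = v/|dx/dθ| = 4.74/0.013823 = 342.92 rad/s.
N = 60ω/(2π) = 3274.6 rpm.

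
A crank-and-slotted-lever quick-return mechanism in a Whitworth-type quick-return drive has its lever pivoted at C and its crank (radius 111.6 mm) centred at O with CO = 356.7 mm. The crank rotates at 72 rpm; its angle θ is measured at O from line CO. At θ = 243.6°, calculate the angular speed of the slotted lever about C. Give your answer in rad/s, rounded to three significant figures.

0.379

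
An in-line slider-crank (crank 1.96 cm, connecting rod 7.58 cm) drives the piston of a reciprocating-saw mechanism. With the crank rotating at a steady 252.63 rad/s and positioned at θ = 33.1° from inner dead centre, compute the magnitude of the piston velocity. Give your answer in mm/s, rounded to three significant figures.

3300

ω = 252.6 rad/s
For an in-line slider-crank, x = r cosθ + √(L² − r² sin²θ), so v = −rω sinθ·[1 + r cosθ/√(L² − r² sin²θ)].
With r = 0.0196 m, L = 0.0758 m, θ = 33.1°: √(L² − r² sin²θ) = 0.07504 m.
v = −0.0196·252.6·0.54610·[1 + 0.0196·0.83772/0.07504] = -3.2957 m/s.
|v| = 3.2957 m/s = 3295.7 mm/s.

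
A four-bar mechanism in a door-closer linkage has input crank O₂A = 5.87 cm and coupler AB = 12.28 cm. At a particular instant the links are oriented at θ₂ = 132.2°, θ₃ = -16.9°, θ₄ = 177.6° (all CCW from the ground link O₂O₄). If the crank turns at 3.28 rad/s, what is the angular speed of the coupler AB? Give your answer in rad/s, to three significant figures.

4.46

ω₂ = 3.28 rad/s
Differentiating the loop-closure r₂e^{iθ₂}+r₃e^{iθ₃}=r₁+r₄e^{iθ₄} gives r₂ω₂e^{iθ₂}+r₃ω₃e^{iθ₃}=r₄ω₄e^{iθ₄}.
Eliminating the other unknown: ω₃ = r₂ω₂ sin(θ₄−θ₂) / [r₃ sin(θ₃−θ₄)].
Numerator sine = +0.71203; denominator sine = +0.25038.
Result = 0.0587·3.28·(+0.71203) / (0.1228·(+0.25038)) = +4.4587 rad/s; magnitude 4.4587 rad/s.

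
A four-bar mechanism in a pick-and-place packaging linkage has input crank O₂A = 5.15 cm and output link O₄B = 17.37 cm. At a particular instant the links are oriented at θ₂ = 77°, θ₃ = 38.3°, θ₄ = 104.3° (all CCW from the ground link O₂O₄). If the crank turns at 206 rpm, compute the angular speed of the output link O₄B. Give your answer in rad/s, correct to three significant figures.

ω₂ = 21.57 rad/s (from 206 rpm).
Differentiating the loop-closure r₂e^{iθ₂}+r₃e^{iθ₃}=r₁+r₄e^{iθ₄} gives r₂ω₂e^{iθ₂}+r₃ω₃e^{iθ₃}=r₄ω₄e^{iθ₄}.
Eliminating the other unknown: ω₄ = r₂ω₂ sin(θ₂−θ₃) / [r₄ sin(θ₄−θ₃)].
Numerator sine = +0.62524; denominator sine = +0.91355.
Result = 0.0515·21.57·(+0.62524) / (0.1737·(+0.91355)) = +4.3775 rad/s; magnitude 4.3775 rad/s.

4.38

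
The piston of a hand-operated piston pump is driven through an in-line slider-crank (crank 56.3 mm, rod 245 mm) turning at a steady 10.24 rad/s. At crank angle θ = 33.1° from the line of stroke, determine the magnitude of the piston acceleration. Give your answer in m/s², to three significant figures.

ω = 10.24 rad/s
x(θ) = r cosθ + √(L² − r² sin²θ); with ω constant, a = ω²·d²x/dθ².
d²x/dθ² = −r cosθ − r²(cos2θ)/√u − r⁴ sin²2θ/(4u^{3/2}),  u = L² − r² sin²θ = 0.0590797 m².
Substituting r = 0.0563 m, L = 0.245 m, θ = 33.1°: d²x/dθ² = -0.052572 m.
a = ω²·d²x/dθ² = (10.24)²·(-0.052572) = -5.5126 m/s²;  |a| = 5.5126 m/s².

5.51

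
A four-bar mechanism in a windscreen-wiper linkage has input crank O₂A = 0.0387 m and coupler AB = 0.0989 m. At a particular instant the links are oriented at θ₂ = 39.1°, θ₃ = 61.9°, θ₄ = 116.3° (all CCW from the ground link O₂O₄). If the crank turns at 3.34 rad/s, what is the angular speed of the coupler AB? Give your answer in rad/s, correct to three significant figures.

1.57

ω₂ = 3.34 rad/s
Differentiating the loop-closure r₂e^{iθ₂}+r₃e^{iθ₃}=r₁+r₄e^{iθ₄} gives r₂ω₂e^{iθ₂}+r₃ω₃e^{iθ₃}=r₄ω₄e^{iθ₄}.
Eliminating the other unknown: ω₃ = r₂ω₂ sin(θ₄−θ₂) / [r₃ sin(θ₃−θ₄)].
Numerator sine = +0.97515; denominator sine = -0.81310.
Result = 0.0387·3.34·(+0.97515) / (0.0989·(-0.81310)) = -1.5674 rad/s; magnitude 1.5674 rad/s.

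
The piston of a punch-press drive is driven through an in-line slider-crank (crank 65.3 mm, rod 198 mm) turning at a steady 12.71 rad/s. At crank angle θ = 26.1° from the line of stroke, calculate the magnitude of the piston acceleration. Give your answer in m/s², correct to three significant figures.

11.7

ω = 12.71 rad/s
x(θ) = r cosθ + √(L² − r² sin²θ); with ω constant, a = ω²·d²x/dθ².
d²x/dθ² = −r cosθ − r²(cos2θ)/√u − r⁴ sin²2θ/(4u^{3/2}),  u = L² − r² sin²θ = 0.0383787 m².
Substituting r = 0.0653 m, L = 0.198 m, θ = 26.1°: d²x/dθ² = -0.072359 m.
a = ω²·d²x/dθ² = (12.71)²·(-0.072359) = -11.689 m/s²;  |a| = 11.689 m/s².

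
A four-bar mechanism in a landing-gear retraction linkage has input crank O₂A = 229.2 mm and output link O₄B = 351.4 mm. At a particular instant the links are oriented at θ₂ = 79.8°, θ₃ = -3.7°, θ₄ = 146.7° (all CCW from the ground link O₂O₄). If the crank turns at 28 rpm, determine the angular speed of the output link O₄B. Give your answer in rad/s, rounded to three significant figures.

ω₂ = 2.932 rad/s (from 28 rpm).
Differentiating the loop-closure r₂e^{iθ₂}+r₃e^{iθ₃}=r₁+r₄e^{iθ₄} gives r₂ω₂e^{iθ₂}+r₃ω₃e^{iθ₃}=r₄ω₄e^{iθ₄}.
Eliminating the other unknown: ω₄ = r₂ω₂ sin(θ₂−θ₃) / [r₄ sin(θ₄−θ₃)].
Numerator sine = +0.99357; denominator sine = +0.49394.
Result = 0.2292·2.932·(+0.99357) / (0.3514·(+0.49394)) = +3.847 rad/s; magnitude 3.847 rad/s.

3.85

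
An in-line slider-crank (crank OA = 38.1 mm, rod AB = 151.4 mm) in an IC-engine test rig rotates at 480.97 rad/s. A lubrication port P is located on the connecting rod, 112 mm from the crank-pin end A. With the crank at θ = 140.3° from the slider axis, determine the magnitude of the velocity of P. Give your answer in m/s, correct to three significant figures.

ω = 481 rad/s.  Crank-pin speed |V_A| = rω = 18.325 m/s, perpendicular to OA.
Rod angle: sinφ = −(r/L) sinθ ⇒ φ = -9.250°; ω_rod = −rω cosθ/√(L²−r²sin²θ) = +94.353 rad/s.
V_P = V_A + ω_rod × AP, with AP = 0.112 m along the rod.
Components: V_Px = −rω sinθ − a·ω_rod·sinφ = -10.007 m/s;  V_Py = rω cosθ + a·ω_rod·cosφ = -3.6691 m/s.
|V_P| = √(V_Px² + V_Py²) = 10.658 m/s.

10.7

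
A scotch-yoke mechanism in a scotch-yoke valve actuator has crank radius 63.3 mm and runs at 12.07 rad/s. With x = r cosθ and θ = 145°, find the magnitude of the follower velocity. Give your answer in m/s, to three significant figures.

ω = 12.07 rad/s
x = r cosθ ⇒ ẋ = −rω sinθ.
|v| = rω|sinθ| = 0.0633·12.07·|sin 145°| = 0.43823 m/s.

0.438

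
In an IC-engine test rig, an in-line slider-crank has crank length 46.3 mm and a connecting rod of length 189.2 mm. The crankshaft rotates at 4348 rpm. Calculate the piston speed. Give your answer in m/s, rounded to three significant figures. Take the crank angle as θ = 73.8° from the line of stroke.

21.7

ω = 2π·4348/60 = 455.3 rad/s
For an in-line slider-crank, x = r cosθ + √(L² − r² sin²θ), so v = −rω sinθ·[1 + r cosθ/√(L² − r² sin²θ)].
With r = 0.0463 m, L = 0.1892 m, θ = 73.8°: √(L² − r² sin²θ) = 0.1839 m.
v = −0.0463·455.3·0.96029·[1 + 0.0463·0.27899/0.1839] = -21.666 m/s.
|v| = 21.666 m/s.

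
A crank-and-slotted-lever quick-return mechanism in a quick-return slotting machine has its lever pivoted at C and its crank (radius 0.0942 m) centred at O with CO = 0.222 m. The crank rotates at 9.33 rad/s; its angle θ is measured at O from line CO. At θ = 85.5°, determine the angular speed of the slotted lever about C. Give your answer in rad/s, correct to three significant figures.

1.60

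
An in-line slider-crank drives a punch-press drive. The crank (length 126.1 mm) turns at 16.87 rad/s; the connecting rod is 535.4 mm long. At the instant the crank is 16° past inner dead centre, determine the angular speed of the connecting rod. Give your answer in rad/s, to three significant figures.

3.83

ω = 16.87 rad/s
The rod makes angle φ with the slider axis where L sinφ = r sinθ; differentiating, L cosφ·φ̇ = r ω cosθ.
L cosφ = √(L² − r² sin²θ) = 0.53427 m.
|ω_rod| = r ω |cosθ| / √(L² − r² sin²θ) = 0.1261·16.87·0.96126/0.53427 = 3.8275 rad/s.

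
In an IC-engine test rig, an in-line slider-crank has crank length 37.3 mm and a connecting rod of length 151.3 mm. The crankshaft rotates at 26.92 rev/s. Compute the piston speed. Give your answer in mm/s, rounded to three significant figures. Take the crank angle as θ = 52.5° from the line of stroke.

ω = 2π·26.9 = 169.1 rad/s
For an in-line slider-crank, x = r cosθ + √(L² − r² sin²θ), so v = −rω sinθ·[1 + r cosθ/√(L² − r² sin²θ)].
With r = 0.0373 m, L = 0.1513 m, θ = 52.5°: √(L² − r² sin²θ) = 0.14838 m.
v = −0.0373·169.1·0.79335·[1 + 0.0373·0.60876/0.14838] = -5.7713 m/s.
|v| = 5.7713 m/s = 5771.3 mm/s.

5770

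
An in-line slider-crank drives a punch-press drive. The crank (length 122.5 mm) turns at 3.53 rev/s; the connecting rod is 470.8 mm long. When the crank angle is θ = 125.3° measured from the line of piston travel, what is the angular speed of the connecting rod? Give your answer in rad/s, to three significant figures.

3.41

ω = 22.18 rad/s (converted from 3.53 rev/s).
The rod makes angle φ with the slider axis where L sinφ = r sinθ; differentiating, L cosφ·φ̇ = r ω cosθ.
L cosφ = √(L² − r² sin²θ) = 0.46006 m.
|ω_rod| = r ω |cosθ| / √(L² − r² sin²θ) = 0.1225·22.18·0.57786/0.46006 = 3.4127 rad/s.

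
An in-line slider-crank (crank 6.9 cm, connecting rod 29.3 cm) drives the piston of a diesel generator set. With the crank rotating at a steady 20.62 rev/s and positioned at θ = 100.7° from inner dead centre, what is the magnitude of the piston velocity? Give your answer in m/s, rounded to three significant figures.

ω = 2π·20.6 = 129.6 rad/s
For an in-line slider-crank, x = r cosθ + √(L² − r² sin²θ), so v = −rω sinθ·[1 + r cosθ/√(L² − r² sin²θ)].
With r = 0.069 m, L = 0.293 m, θ = 100.7°: √(L² − r² sin²θ) = 0.28505 m.
v = −0.069·129.6·0.98261·[1 + 0.069·-0.18567/0.28505] = -8.3894 m/s.
|v| = 8.3894 m/s.

8.39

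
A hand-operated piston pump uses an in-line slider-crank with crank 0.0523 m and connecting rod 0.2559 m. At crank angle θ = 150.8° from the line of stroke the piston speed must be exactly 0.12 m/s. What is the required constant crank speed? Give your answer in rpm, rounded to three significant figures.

54.7

For an in-line slider-crank, |v_piston| = rω|sinθ|·[1 + r cosθ/√(L² − r² sin²θ)].
With r = 0.0523 m, L = 0.2559 m, θ = 150.8°: the bracketed kinematic factor |dx/dθ| = 0.02094 m.
ω = v/|dx/dθ| = 0.12/0.02094 = 5.7306 rad/s.
N = 60ω/(2π) = 54.723 rpm.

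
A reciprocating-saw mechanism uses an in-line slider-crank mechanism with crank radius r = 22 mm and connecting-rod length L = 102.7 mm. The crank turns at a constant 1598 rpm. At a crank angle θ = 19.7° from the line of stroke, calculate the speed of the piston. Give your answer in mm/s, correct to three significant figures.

ω = 2π·1598/60 = 167.3 rad/s
For an in-line slider-crank, x = r cosθ + √(L² − r² sin²θ), so v = −rω sinθ·[1 + r cosθ/√(L² − r² sin²θ)].
With r = 0.022 m, L = 0.1027 m, θ = 19.7°: √(L² − r² sin²θ) = 0.10243 m.
v = −0.022·167.3·0.33710·[1 + 0.022·0.94147/0.10243] = -1.492 m/s.
|v| = 1.492 m/s = 1492 mm/s.

1490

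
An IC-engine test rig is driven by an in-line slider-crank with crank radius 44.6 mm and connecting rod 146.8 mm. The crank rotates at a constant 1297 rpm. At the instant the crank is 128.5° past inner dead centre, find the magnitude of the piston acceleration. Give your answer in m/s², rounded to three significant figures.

564

ω = 2π·1297/60 = 135.8 rad/s
x(θ) = r cosθ + √(L² − r² sin²θ); with ω constant, a = ω²·d²x/dθ².
d²x/dθ² = −r cosθ − r²(cos2θ)/√u − r⁴ sin²2θ/(4u^{3/2}),  u = L² − r² sin²θ = 0.0203319 m².
Substituting r = 0.0446 m, L = 0.1468 m, θ = 128.5°: d²x/dθ² = +0.030578 m.
a = ω²·d²x/dθ² = (135.8)²·(+0.030578) = +564.09 m/s²;  |a| = 564.09 m/s².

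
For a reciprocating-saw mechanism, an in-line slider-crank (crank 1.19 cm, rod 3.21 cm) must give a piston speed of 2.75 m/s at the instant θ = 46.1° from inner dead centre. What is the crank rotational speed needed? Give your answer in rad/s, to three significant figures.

253

For an in-line slider-crank, |v_piston| = rω|sinθ|·[1 + r cosθ/√(L² − r² sin²θ)].
With r = 0.0119 m, L = 0.0321 m, θ = 46.1°: the bracketed kinematic factor |dx/dθ| = 0.010862 m.
ω = v/|dx/dθ| = 2.75/0.010862 = 253.18 rad/s.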